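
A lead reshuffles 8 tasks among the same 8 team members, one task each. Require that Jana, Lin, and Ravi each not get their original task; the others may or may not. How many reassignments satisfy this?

Let A_j be the event that the j-th constrained one is fixed. By inclusion-exclusion over the 3 events:
Σ_{j=0}^{3} (-1)^j C(3,j)(8-j)!
= C(3,0)·8! - C(3,1)·7! + C(3,2)·6! - C(3,3)·5!
= 40320 - 15120 + 2160 - 120
= 27240

27240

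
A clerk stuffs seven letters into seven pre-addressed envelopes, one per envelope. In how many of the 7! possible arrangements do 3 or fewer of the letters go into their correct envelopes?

# with exactly i fixed is C(7,i)·!(7-i); sum over i=0..3:
  i=0: C(7,0)·!7 = 1·1854 = 1854
  i=1: C(7,1)·!6 = 7·265 = 1855
  i=2: C(7,2)·!5 = 21·44 = 924
  i=3: C(7,3)·!4 = 35·9 = 315
Total = 4948.

4948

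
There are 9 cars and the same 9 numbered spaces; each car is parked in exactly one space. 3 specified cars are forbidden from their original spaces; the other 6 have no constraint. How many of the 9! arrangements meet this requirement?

256320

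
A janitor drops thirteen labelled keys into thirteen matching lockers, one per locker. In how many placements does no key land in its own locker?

!13 is the nearest integer to 13!/e.
13! = 6227020800, and 6227020800/e ≈ 2290792932.07, so !13 = 2290792932.

2290792932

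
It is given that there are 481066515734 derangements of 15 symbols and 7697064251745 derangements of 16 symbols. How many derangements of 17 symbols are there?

D_17 = (17-1)·(D_16 + D_15) = 16·(7697064251745 + 481066515734) = 16·8178130767479 = 130850092279664.

130850092279664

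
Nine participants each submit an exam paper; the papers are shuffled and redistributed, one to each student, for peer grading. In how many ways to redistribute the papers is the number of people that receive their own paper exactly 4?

5544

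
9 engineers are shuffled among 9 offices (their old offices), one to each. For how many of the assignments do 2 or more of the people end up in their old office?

95887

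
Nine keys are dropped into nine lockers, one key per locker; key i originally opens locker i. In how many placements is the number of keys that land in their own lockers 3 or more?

29143

# with exactly i fixed is C(9,i)·!(9-i); sum over i=3..9:
  i=3: C(9,3)·!6 = 84·265 = 22260
  i=4: C(9,4)·!5 = 126·44 = 5544
  i=5: C(9,5)·!4 = 126·9 = 1134
  i=6: C(9,6)·!3 = 84·2 = 168
  i=7: C(9,7)·!2 = 36·1 = 36
  i=8: C(9,8)·!1 = 9·0 = 0
  i=9: C(9,9)·!0 = 1·1 = 1
Total = 29143.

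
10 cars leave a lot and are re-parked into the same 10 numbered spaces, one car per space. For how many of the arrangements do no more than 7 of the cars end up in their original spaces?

3628754

Sum C(10,i)·!(10-i) for i = 0..7:
  i=0: C(10,0)·!10 = 1·1334961 = 1334961
  i=1: C(10,1)·!9 = 10·133496 = 1334960
  i=2: C(10,2)·!8 = 45·14833 = 667485
  i=3: C(10,3)·!7 = 120·1854 = 222480
  i=4: C(10,4)·!6 = 210·265 = 55650
  i=5: C(10,5)·!5 = 252·44 = 11088
  i=6: C(10,6)·!4 = 210·9 = 1890
  i=7: C(10,7)·!3 = 120·2 = 240
Total = 3628754.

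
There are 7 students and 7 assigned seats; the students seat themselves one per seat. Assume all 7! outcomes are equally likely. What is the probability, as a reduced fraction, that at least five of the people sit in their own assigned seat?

11/2520

Favorable outcomes: Σ_{i≥5} C(7,i)·!(7-i) = 21·1 + 7·0 + 1·1 = 22.
Total outcomes: 7! = 5040.
Probability = 22/5040 = 11/2520.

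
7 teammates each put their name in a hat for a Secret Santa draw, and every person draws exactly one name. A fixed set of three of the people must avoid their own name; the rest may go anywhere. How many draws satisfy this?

Let A_j be the event that the j-th constrained one is fixed. By inclusion-exclusion over the 3 events:
Σ_{j=0}^{3} (-1)^j C(3,j)(7-j)!
= C(3,0)·7! - C(3,1)·6! + C(3,2)·5! - C(3,3)·4!
= 5040 - 2160 + 360 - 24
= 3216

3216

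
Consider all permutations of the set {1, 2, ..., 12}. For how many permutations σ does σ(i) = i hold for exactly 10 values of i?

66

Choose which 10 of the 12 are fixed: C(12,10) = 66.
The remaining 2 must be deranged: !2 = 1.
Total: 66 × 1 = 66.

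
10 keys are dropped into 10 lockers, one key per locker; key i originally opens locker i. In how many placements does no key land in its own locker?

1334961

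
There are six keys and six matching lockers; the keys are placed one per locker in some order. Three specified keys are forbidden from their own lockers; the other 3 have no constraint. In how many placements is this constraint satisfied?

Inclusion-exclusion on the 3 forbidden self-matches:
Σ_{j=0}^{3} (-1)^j C(3,j)(6-j)!
= C(3,0)·6! - C(3,1)·5! + C(3,2)·4! - C(3,3)·3!
= 720 - 360 + 72 - 6
= 426

426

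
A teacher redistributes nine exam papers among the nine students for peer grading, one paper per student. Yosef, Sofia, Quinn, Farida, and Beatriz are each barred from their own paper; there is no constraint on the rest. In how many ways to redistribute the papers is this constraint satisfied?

Inclusion-exclusion on the 5 forbidden self-matches:
Σ_{j=0}^{5} (-1)^j C(5,j)(9-j)!
= C(5,0)·9! - C(5,1)·8! + C(5,2)·7! - C(5,3)·6! + C(5,4)·5! - C(5,5)·4!
= 362880 - 201600 + 50400 - 7200 + 600 - 24
= 205056

205056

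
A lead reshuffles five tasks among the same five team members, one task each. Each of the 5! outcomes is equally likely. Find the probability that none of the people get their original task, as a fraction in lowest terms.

11/30

Favorable outcomes: !5 = 44.
Total outcomes: 5! = 120.
Probability = 44/120 = 11/30.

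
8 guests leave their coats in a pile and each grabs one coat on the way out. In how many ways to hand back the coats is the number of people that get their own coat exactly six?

28

Pick the 6 fixed positions: C(8,6) = 28 ways.
The remaining 2 must be deranged: !2 = 1.
Total: 28 × 1 = 28.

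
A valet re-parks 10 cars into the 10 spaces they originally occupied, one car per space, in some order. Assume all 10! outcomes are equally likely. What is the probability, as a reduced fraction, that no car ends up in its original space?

16481/44800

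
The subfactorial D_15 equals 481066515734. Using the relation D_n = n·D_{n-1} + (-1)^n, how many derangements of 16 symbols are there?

D_16 = 16·481066515734 + 1 = 7697064251745.

7697064251745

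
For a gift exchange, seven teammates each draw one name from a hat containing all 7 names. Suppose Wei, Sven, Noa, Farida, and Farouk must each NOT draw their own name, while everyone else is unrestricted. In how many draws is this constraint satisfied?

Inclusion-exclusion on the 5 forbidden self-matches:
Σ_{j=0}^{5} (-1)^j C(5,j)(7-j)!
= C(5,0)·7! - C(5,1)·6! + C(5,2)·5! - C(5,3)·4! + C(5,4)·3! - C(5,5)·2!
= 5040 - 3600 + 1200 - 240 + 30 - 2
= 2428

2428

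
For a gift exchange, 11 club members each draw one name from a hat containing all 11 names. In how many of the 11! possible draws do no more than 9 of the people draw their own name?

Sum C(11,i)·!(11-i) for i = 0..9:
  i=0: C(11,0)·!11 = 1·14684570 = 14684570
  i=1: C(11,1)·!10 = 11·1334961 = 14684571
  i=2: C(11,2)·!9 = 55·133496 = 7342280
  i=3: C(11,3)·!8 = 165·14833 = 2447445
  i=4: C(11,4)·!7 = 330·1854 = 611820
  i=5: C(11,5)·!6 = 462·265 = 122430
  i=6: C(11,6)·!5 = 462·44 = 20328
  i=7: C(11,7)·!4 = 330·9 = 2970
  i=8: C(11,8)·!3 = 165·2 = 330
  i=9: C(11,9)·!2 = 55·1 = 55
Total = 39916799.

39916799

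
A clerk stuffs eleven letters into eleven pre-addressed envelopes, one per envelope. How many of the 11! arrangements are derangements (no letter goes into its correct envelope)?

!11 is the nearest integer to 11!/e.
11! = 39916800, and 39916800/e ≈ 14684570.08, so !11 = 14684570.

14684570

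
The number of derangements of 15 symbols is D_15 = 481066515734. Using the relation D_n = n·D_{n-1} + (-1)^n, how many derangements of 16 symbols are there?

D_16 = 16·481066515734 + 1 = 7697064251745.

7697064251745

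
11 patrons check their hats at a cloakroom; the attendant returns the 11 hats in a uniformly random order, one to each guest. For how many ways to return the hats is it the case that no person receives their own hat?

14684570

The subfactorial !11 = [11!/e] (nearest integer).
11! = 39916800, and 39916800/e ≈ 14684570.08, so !11 = 14684570.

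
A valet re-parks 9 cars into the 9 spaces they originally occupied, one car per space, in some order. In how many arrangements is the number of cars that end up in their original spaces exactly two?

Pick the 2 fixed positions: C(9,2) = 36 ways.
The other 7 form a derangement: !7 = 1854.
Total: 36 × 1854 = 66744.

66744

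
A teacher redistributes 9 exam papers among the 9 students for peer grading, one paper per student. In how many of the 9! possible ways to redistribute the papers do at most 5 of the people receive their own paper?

362675

# with exactly i fixed is C(9,i)·!(9-i); sum over i=0..5:
  i=0: C(9,0)·!9 = 1·133496 = 133496
  i=1: C(9,1)·!8 = 9·14833 = 133497
  i=2: C(9,2)·!7 = 36·1854 = 66744
  i=3: C(9,3)·!6 = 84·265 = 22260
  i=4: C(9,4)·!5 = 126·44 = 5544
  i=5: C(9,5)·!4 = 126·9 = 1134
Total = 362675.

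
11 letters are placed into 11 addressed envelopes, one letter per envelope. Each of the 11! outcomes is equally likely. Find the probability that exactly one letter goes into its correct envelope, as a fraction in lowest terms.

Favorable outcomes: C(11,1)·!10 = 11·1334961 = 14684571.
Total outcomes: 11! = 39916800.
Probability = 14684571/39916800 = 16481/44800.

16481/44800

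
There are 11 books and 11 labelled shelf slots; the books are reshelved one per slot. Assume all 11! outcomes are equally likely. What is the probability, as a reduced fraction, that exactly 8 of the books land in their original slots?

1/120960

Favorable outcomes: C(11,8)·!3 = 165·2 = 330.
Total outcomes: 11! = 39916800.
Probability = 330/39916800 = 1/120960.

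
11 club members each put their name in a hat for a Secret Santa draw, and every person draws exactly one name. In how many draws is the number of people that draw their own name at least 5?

146114

# with exactly i fixed is C(11,i)·!(11-i); sum over i=5..11:
  i=5: C(11,5)·!6 = 462·265 = 122430
  i=6: C(11,6)·!5 = 462·44 = 20328
  i=7: C(11,7)·!4 = 330·9 = 2970
  i=8: C(11,8)·!3 = 165·2 = 330
  i=9: C(11,9)·!2 = 55·1 = 55
  i=10: C(11,10)·!1 = 11·0 = 0
  i=11: C(11,11)·!0 = 1·1 = 1
Total = 146114.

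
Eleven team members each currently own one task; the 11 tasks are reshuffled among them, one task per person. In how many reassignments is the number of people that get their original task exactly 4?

611820

Choose which 4 of the 11 are fixed: C(11,4) = 330.
The remaining 7 must be deranged: !7 = 1854.
Total: 330 × 1854 = 611820.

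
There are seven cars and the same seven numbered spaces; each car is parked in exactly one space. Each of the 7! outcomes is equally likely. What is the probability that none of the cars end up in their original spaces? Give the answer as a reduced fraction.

Favorable outcomes: !7 = 1854.
Total outcomes: 7! = 5040.
Probability = 1854/5040 = 103/280.

103/280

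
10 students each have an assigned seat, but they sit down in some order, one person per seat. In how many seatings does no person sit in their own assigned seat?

1334961

!10 is the nearest integer to 10!/e.
10! = 3628800, and 3628800/e ≈ 1334960.92, so !10 = 1334961.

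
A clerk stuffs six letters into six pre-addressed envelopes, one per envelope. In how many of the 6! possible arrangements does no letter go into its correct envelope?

By inclusion-exclusion, !6 = Σ (-1)^k · 6!/k! for k=0..6
= 6! - 6!/1! + 6!/2! - 6!/3! + 6!/4! - 6!/5! + 6!/6!
= 720 - 720 + 360 - 120 + 30 - 6 + 1
= 265

265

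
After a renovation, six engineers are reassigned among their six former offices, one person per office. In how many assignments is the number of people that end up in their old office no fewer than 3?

Sum C(6,i)·!(6-i) for i = 3..6:
  i=3: C(6,3)·!3 = 20·2 = 40
  i=4: C(6,4)·!2 = 15·1 = 15
  i=5: C(6,5)·!1 = 6·0 = 0
  i=6: C(6,6)·!0 = 1·1 = 1
Total = 56.

56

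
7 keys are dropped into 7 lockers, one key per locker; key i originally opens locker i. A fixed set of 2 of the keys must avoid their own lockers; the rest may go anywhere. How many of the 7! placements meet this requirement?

Let A_j be the event that the j-th constrained one is fixed. By inclusion-exclusion over the 2 events:
Σ_{j=0}^{2} (-1)^j C(2,j)(7-j)!
= C(2,0)·7! - C(2,1)·6! + C(2,2)·5!
= 5040 - 1440 + 120
= 3720

3720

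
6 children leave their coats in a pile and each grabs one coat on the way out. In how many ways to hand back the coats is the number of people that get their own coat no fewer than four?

16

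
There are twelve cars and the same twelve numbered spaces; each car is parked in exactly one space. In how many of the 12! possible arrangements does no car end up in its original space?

The subfactorial !12 = [12!/e] (nearest integer).
12! = 479001600, and 479001600/e ≈ 176214840.93, so !12 = 176214841.

176214841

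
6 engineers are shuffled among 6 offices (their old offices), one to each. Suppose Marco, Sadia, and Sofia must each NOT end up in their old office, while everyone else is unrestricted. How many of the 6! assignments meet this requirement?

426

Let A_j be the event that the j-th constrained one is fixed. By inclusion-exclusion over the 3 events:
Σ_{j=0}^{3} (-1)^j C(3,j)(6-j)!
= C(3,0)·6! - C(3,1)·5! + C(3,2)·4! - C(3,3)·3!
= 720 - 360 + 72 - 6
= 426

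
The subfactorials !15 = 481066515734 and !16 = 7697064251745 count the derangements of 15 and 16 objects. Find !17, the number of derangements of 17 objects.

!17 = (17-1)·(!16 + !15) = 16·(7697064251745 + 481066515734) = 16·8178130767479 = 130850092279664.

130850092279664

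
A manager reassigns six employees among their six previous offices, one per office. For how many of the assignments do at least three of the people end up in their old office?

56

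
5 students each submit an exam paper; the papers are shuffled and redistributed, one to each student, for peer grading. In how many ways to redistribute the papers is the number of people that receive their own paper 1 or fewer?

89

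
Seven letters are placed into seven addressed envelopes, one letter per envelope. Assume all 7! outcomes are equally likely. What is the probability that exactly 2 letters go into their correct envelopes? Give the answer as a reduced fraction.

11/60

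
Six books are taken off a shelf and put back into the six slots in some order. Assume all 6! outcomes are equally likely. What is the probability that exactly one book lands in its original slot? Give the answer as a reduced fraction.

11/30

Favorable outcomes: C(6,1)·!5 = 6·44 = 264.
Total outcomes: 6! = 720.
Probability = 264/720 = 11/30.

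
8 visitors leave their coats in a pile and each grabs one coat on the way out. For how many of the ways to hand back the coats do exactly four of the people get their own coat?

Pick the 4 fixed positions: C(8,4) = 70 ways.
The other 4 form a derangement: !4 = 9.
Total: 70 × 9 = 630.

630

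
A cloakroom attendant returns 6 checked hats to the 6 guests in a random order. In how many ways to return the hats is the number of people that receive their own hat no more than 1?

# with exactly i fixed is C(6,i)·!(6-i); sum over i=0..1:
  i=0: C(6,0)·!6 = 1·265 = 265
  i=1: C(6,1)·!5 = 6·44 = 264
Total = 529.

529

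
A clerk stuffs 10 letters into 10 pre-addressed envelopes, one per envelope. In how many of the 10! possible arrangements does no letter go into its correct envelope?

The number of derangements of 10 is !10 = Σ_{k=0}^{10} (-1)^k·10!/k!
= 10! - 10!/1! + 10!/2! - 10!/3! + 10!/4! - 10!/5! + 10!/6! - 10!/7! + 10!/8! - 10!/9! + 10!/10!
= 3628800 - 3628800 + 1814400 - 604800 + 151200 - 30240 + 5040 - 720 + 90 - 10 + 1
= 1334961

1334961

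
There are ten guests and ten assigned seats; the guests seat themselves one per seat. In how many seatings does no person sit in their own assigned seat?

1334961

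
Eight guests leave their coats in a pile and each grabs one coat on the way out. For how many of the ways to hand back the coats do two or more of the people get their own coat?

10655

Sum C(8,i)·!(8-i) for i = 2..8:
  i=2: C(8,2)·!6 = 28·265 = 7420
  i=3: C(8,3)·!5 = 56·44 = 2464
  i=4: C(8,4)·!4 = 70·9 = 630
  i=5: C(8,5)·!3 = 56·2 = 112
  i=6: C(8,6)·!2 = 28·1 = 28
  i=7: C(8,7)·!1 = 8·0 = 0
  i=8: C(8,8)·!0 = 1·1 = 1
Total = 10655.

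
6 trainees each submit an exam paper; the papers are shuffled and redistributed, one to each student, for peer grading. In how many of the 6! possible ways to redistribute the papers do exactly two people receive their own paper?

Pick the 2 fixed positions: C(6,2) = 15 ways.
The remaining 4 must be deranged: !4 = 9.
Total: 15 × 9 = 135.

135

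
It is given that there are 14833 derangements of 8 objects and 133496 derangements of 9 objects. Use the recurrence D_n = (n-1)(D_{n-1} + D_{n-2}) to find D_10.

1334961

D_10 = (10-1)·(D_9 + D_8) = 9·(133496 + 14833) = 9·148329 = 1334961.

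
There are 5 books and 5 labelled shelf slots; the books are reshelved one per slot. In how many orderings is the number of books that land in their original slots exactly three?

10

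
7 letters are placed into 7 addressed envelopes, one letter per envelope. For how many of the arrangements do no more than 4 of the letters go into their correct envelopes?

5018

# with exactly i fixed is C(7,i)·!(7-i); sum over i=0..4:
  i=0: C(7,0)·!7 = 1·1854 = 1854
  i=1: C(7,1)·!6 = 7·265 = 1855
  i=2: C(7,2)·!5 = 21·44 = 924
  i=3: C(7,3)·!4 = 35·9 = 315
  i=4: C(7,4)·!3 = 35·2 = 70
Total = 5018.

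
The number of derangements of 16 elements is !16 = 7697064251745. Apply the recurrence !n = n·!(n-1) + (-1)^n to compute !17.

130850092279664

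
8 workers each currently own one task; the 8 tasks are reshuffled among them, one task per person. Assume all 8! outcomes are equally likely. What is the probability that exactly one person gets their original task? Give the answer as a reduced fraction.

Favorable outcomes: C(8,1)·!7 = 8·1854 = 14832.
Total outcomes: 8! = 40320.
Probability = 14832/40320 = 103/280.

103/280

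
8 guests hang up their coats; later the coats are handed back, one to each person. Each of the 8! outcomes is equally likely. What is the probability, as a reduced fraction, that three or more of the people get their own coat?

647/8064

Favorable outcomes: Σ_{i≥3} C(8,i)·!(8-i) = 56·44 + 70·9 + 56·2 + 28·1 + 8·0 + 1·1 = 3235.
Total outcomes: 8! = 40320.
Probability = 3235/40320 = 647/8064.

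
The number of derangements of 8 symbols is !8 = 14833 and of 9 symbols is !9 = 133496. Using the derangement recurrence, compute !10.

!10 = (10-1)·(!9 + !8) = 9·(133496 + 14833) = 9·148329 = 1334961.

1334961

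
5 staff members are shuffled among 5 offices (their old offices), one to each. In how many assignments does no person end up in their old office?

44

Use !n = n·!(n-1) + (-1)^n.
!5 = 5·9 - 1 = 44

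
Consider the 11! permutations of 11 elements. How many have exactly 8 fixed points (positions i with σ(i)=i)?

330

Choose which 8 of the 11 are fixed: C(11,8) = 165.
The other 3 form a derangement: !3 = 2.
Total: 165 × 2 = 330.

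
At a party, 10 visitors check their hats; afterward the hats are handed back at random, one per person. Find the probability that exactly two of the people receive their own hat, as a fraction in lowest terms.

Favorable outcomes: C(10,2)·!8 = 45·14833 = 667485.
Total outcomes: 10! = 3628800.
Probability = 667485/3628800 = 2119/11520.

2119/11520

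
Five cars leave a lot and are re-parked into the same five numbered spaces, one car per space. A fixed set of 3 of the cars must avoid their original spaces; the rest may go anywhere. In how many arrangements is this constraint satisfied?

64

Inclusion-exclusion on the 3 forbidden self-matches:
Σ_{j=0}^{3} (-1)^j C(3,j)(5-j)!
= C(3,0)·5! - C(3,1)·4! + C(3,2)·3! - C(3,3)·2!
= 120 - 72 + 18 - 2
= 64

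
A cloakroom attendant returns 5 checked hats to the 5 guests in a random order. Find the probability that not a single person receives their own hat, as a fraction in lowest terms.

11/30

Favorable outcomes: !5 = 44.
Total outcomes: 5! = 120.
Probability = 44/120 = 11/30.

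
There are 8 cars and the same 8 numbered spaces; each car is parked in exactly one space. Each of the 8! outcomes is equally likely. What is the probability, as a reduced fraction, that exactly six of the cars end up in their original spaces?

1/1440

Favorable outcomes: C(8,6)·!2 = 28·1 = 28.
Total outcomes: 8! = 40320.
Probability = 28/40320 = 1/1440.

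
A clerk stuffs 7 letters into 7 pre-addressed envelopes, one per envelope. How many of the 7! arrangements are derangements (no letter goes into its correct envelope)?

The subfactorial !7 = [7!/e] (nearest integer).
7! = 5040, and 5040/e ≈ 1854.11, so !7 = 1854.

1854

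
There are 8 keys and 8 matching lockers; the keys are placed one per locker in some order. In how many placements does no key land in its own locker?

14833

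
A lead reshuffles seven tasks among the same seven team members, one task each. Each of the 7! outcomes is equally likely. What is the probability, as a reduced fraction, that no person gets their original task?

Favorable outcomes: !7 = 1854.
Total outcomes: 7! = 5040.
Probability = 1854/5040 = 103/280.

103/280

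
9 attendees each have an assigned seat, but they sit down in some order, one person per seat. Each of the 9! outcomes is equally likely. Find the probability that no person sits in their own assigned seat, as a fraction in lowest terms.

Favorable outcomes: !9 = 133496.
Total outcomes: 9! = 362880.
Probability = 133496/362880 = 16687/45360.

16687/45360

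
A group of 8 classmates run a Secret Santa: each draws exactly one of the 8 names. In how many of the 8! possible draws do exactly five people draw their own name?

112

Pick the 5 fixed positions: C(8,5) = 56 ways.
The remaining 3 must be deranged: !3 = 2.
Total: 56 × 2 = 112.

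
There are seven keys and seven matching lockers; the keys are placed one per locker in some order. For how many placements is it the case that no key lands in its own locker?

1854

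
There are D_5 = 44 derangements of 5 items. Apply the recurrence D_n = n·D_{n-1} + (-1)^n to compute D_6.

265

D_6 = 6·44 + 1 = 265.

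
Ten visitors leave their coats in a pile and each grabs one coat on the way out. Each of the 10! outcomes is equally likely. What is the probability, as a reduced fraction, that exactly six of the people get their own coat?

1/1920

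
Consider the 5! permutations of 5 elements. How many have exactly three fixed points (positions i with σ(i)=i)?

10

Pick the 3 fixed positions: C(5,3) = 10 ways.
The other 2 form a derangement: !2 = 1.
Total: 10 × 1 = 10.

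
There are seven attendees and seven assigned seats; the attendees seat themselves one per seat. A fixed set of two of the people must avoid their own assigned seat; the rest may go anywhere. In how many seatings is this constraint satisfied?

3720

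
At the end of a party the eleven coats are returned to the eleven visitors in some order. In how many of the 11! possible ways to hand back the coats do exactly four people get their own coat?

611820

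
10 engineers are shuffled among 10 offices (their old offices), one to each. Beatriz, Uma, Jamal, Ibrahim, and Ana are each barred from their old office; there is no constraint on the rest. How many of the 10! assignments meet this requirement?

Let A_j be the event that the j-th constrained one is fixed. By inclusion-exclusion over the 5 events:
Σ_{j=0}^{5} (-1)^j C(5,j)(10-j)!
= C(5,0)·10! - C(5,1)·9! + C(5,2)·8! - C(5,3)·7! + C(5,4)·6! - C(5,5)·5!
= 3628800 - 1814400 + 403200 - 50400 + 3600 - 120
= 2170680

2170680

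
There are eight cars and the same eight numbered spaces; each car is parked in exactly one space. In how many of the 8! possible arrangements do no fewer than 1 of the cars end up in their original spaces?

25487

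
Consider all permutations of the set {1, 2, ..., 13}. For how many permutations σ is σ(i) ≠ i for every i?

2290792932

The subfactorial !13 = [13!/e] (nearest integer).
13! = 6227020800, and 6227020800/e ≈ 2290792932.07, so !13 = 2290792932.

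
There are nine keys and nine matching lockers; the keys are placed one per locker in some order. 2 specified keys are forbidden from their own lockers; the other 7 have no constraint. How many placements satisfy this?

Inclusion-exclusion on the 2 forbidden self-matches:
Σ_{j=0}^{2} (-1)^j C(2,j)(9-j)!
= C(2,0)·9! - C(2,1)·8! + C(2,2)·7!
= 362880 - 80640 + 5040
= 287280

287280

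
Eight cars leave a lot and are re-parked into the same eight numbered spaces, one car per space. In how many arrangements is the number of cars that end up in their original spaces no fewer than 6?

29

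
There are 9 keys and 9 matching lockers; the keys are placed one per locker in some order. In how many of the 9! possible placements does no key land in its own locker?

The number of derangements of 9 is !9 = Σ_{k=0}^{9} (-1)^k·9!/k!
= 9! - 9!/1! + 9!/2! - 9!/3! + 9!/4! - 9!/5! + 9!/6! - 9!/7! + 9!/8! - 9!/9!
= 362880 - 362880 + 181440 - 60480 + 15120 - 3024 + 504 - 72 + 9 - 1
= 133496

133496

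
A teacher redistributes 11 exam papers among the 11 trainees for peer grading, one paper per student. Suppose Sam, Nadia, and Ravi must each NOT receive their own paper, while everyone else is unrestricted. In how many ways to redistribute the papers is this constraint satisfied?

30078720

Let A_j be the event that the j-th constrained one is fixed. By inclusion-exclusion over the 3 events:
Σ_{j=0}^{3} (-1)^j C(3,j)(11-j)!
= C(3,0)·11! - C(3,1)·10! + C(3,2)·9! - C(3,3)·8!
= 39916800 - 10886400 + 1088640 - 40320
= 30078720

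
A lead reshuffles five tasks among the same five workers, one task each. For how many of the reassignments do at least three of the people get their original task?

# with exactly i fixed is C(5,i)·!(5-i); sum over i=3..5:
  i=3: C(5,3)·!2 = 10·1 = 10
  i=4: C(5,4)·!1 = 5·0 = 0
  i=5: C(5,5)·!0 = 1·1 = 1
Total = 11.

11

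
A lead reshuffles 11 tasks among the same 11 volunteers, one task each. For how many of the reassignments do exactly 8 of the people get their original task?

330

Pick the 8 fixed positions: C(11,8) = 165 ways.
The remaining 3 must be deranged: !3 = 2.
Total: 165 × 2 = 330.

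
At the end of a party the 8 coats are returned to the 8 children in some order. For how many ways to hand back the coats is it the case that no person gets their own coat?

14833

!8 is the nearest integer to 8!/e.
8! = 40320, and 40320/e ≈ 14832.90, so !8 = 14833.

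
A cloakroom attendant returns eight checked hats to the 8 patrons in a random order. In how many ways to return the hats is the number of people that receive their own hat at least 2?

10655

Sum C(8,i)·!(8-i) for i = 2..8:
  i=2: C(8,2)·!6 = 28·265 = 7420
  i=3: C(8,3)·!5 = 56·44 = 2464
  i=4: C(8,4)·!4 = 70·9 = 630
  i=5: C(8,5)·!3 = 56·2 = 112
  i=6: C(8,6)·!2 = 28·1 = 28
  i=7: C(8,7)·!1 = 8·0 = 0
  i=8: C(8,8)·!0 = 1·1 = 1
Total = 10655.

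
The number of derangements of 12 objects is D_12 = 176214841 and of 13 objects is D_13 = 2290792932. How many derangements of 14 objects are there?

32071101049

D_14 = (14-1)·(D_13 + D_12) = 13·(2290792932 + 176214841) = 13·2467007773 = 32071101049.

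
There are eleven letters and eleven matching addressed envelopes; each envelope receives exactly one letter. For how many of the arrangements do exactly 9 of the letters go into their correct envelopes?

55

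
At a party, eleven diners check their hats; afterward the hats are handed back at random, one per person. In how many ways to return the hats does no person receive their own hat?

Use !n = (n-1)(!(n-1) + !(n-2)).
!11 = 10·(1334961 + 133496) = 10·1468457 = 14684570

14684570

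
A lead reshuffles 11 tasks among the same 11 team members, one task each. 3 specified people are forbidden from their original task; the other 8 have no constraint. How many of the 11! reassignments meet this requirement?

30078720

Let A_j be the event that the j-th constrained one is fixed. By inclusion-exclusion over the 3 events:
Σ_{j=0}^{3} (-1)^j C(3,j)(11-j)!
= C(3,0)·11! - C(3,1)·10! + C(3,2)·9! - C(3,3)·8!
= 39916800 - 10886400 + 1088640 - 40320
= 30078720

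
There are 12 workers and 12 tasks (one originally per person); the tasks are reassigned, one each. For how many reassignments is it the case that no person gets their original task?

176214841

!12 is the nearest integer to 12!/e.
12! = 479001600, and 479001600/e ≈ 176214840.93, so !12 = 176214841.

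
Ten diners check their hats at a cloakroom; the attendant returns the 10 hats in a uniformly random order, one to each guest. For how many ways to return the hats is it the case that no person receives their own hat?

The subfactorial !10 = [10!/e] (nearest integer).
10! = 3628800, and 3628800/e ≈ 1334960.92, so !10 = 1334961.

1334961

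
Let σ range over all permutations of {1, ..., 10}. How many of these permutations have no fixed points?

The subfactorial !10 = [10!/e] (nearest integer).
10! = 3628800, and 3628800/e ≈ 1334960.92, so !10 = 1334961.

1334961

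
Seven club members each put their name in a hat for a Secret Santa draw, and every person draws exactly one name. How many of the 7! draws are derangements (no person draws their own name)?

The number of derangements of 7 is !7 = Σ_{k=0}^{7} (-1)^k·7!/k!
= 7! - 7!/1! + 7!/2! - 7!/3! + 7!/4! - 7!/5! + 7!/6! - 7!/7!
= 5040 - 5040 + 2520 - 840 + 210 - 42 + 7 - 1
= 1854

1854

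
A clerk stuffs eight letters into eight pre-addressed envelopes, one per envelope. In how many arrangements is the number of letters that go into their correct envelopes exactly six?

Pick the 6 fixed positions: C(8,6) = 28 ways.
The other 2 form a derangement: !2 = 1.
Total: 28 × 1 = 28.

28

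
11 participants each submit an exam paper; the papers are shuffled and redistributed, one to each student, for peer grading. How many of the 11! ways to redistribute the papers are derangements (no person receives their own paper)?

14684570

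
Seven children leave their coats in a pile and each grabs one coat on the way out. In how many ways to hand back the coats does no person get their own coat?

1854

!7 = 7! · Σ_{k=0}^{7} (-1)^k/k!
= 7! - 7!/1! + 7!/2! - 7!/3! + 7!/4! - 7!/5! + 7!/6! - 7!/7!
= 5040 - 5040 + 2520 - 840 + 210 - 42 + 7 - 1
= 1854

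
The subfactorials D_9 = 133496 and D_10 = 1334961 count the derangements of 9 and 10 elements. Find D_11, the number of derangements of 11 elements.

14684570

D_11 = (11-1)·(D_10 + D_9) = 10·(1334961 + 133496) = 10·1468457 = 14684570.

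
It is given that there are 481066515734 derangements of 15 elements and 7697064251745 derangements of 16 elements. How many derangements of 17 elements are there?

130850092279664

!17 = (17-1)·(!16 + !15) = 16·(7697064251745 + 481066515734) = 16·8178130767479 = 130850092279664.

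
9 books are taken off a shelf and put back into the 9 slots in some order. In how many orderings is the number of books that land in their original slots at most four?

361541

Sum C(9,i)·!(9-i) for i = 0..4:
  i=0: C(9,0)·!9 = 1·133496 = 133496
  i=1: C(9,1)·!8 = 9·14833 = 133497
  i=2: C(9,2)·!7 = 36·1854 = 66744
  i=3: C(9,3)·!6 = 84·265 = 22260
  i=4: C(9,4)·!5 = 126·44 = 5544
Total = 361541.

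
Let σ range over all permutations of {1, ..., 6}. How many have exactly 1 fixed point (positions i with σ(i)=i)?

Pick the single fixed position: C(6,1) = 6 ways.
The other 5 form a derangement: !5 = 44.
Total: 6 × 44 = 264.

264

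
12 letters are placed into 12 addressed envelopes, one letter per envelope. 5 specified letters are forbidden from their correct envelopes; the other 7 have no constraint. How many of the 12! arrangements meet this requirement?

312273360

Let A_j be the event that the j-th constrained one is fixed. By inclusion-exclusion over the 5 events:
Σ_{j=0}^{5} (-1)^j C(5,j)(12-j)!
= C(5,0)·12! - C(5,1)·11! + C(5,2)·10! - C(5,3)·9! + C(5,4)·8! - C(5,5)·7!
= 479001600 - 199584000 + 36288000 - 3628800 + 201600 - 5040
= 312273360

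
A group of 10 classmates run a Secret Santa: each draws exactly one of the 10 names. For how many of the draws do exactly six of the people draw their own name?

1890

Pick the 6 fixed positions: C(10,6) = 210 ways.
The other 4 form a derangement: !4 = 9.
Total: 210 × 9 = 1890.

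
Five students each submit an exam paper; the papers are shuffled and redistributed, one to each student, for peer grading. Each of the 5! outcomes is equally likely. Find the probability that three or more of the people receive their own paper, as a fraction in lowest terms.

11/120

Favorable outcomes: Σ_{i≥3} C(5,i)·!(5-i) = 10·1 + 5·0 + 1·1 = 11.
Total outcomes: 5! = 120.
Probability = 11/120 = 11/120.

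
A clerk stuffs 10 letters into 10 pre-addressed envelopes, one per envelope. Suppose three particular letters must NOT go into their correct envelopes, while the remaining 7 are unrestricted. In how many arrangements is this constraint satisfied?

2656080

Let A_j be the event that the j-th constrained one is fixed. By inclusion-exclusion over the 3 events:
Σ_{j=0}^{3} (-1)^j C(3,j)(10-j)!
= C(3,0)·10! - C(3,1)·9! + C(3,2)·8! - C(3,3)·7!
= 3628800 - 1088640 + 120960 - 5040
= 2656080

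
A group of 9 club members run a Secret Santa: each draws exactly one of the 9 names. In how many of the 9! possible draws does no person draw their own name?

Recurrence: !9 = 8·(!8 + !7).
!9 = 8·(14833 + 1854) = 8·16687 = 133496

133496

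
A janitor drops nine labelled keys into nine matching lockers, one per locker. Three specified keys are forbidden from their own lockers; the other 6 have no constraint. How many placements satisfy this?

Let A_j be the event that the j-th constrained one is fixed. By inclusion-exclusion over the 3 events:
Σ_{j=0}^{3} (-1)^j C(3,j)(9-j)!
= C(3,0)·9! - C(3,1)·8! + C(3,2)·7! - C(3,3)·6!
= 362880 - 120960 + 15120 - 720
= 256320

256320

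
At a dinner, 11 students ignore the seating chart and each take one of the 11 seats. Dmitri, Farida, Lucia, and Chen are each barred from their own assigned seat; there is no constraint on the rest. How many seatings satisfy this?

27422640

Let A_j be the event that the j-th constrained one is fixed. By inclusion-exclusion over the 4 events:
Σ_{j=0}^{4} (-1)^j C(4,j)(11-j)!
= C(4,0)·11! - C(4,1)·10! + C(4,2)·9! - C(4,3)·8! + C(4,4)·7!
= 39916800 - 14515200 + 2177280 - 161280 + 5040
= 27422640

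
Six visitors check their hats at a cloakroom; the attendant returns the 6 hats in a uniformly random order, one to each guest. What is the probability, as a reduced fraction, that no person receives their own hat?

53/144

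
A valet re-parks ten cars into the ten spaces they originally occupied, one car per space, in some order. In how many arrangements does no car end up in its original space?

!10 is the nearest integer to 10!/e.
10! = 3628800, and 3628800/e ≈ 1334960.92, so !10 = 1334961.

1334961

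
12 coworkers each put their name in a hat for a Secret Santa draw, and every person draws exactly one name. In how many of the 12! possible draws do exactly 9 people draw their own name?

440

Pick the 9 fixed positions: C(12,9) = 220 ways.
The remaining 3 must be deranged: !3 = 2.
Total: 220 × 2 = 440.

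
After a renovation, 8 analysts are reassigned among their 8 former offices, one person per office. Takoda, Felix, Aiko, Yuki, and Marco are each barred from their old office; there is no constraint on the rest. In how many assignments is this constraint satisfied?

21234

Let A_j be the event that the j-th constrained one is fixed. By inclusion-exclusion over the 5 events:
Σ_{j=0}^{5} (-1)^j C(5,j)(8-j)!
= C(5,0)·8! - C(5,1)·7! + C(5,2)·6! - C(5,3)·5! + C(5,4)·4! - C(5,5)·3!
= 40320 - 25200 + 7200 - 1200 + 120 - 6
= 21234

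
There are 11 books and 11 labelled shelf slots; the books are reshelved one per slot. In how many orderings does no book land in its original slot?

14684570

The subfactorial !11 = [11!/e] (nearest integer).
11! = 39916800, and 39916800/e ≈ 14684570.08, so !11 = 14684570.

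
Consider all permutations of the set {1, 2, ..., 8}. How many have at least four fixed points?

# with exactly i fixed is C(8,i)·!(8-i); sum over i=4..8:
  i=4: C(8,4)·!4 = 70·9 = 630
  i=5: C(8,5)·!3 = 56·2 = 112
  i=6: C(8,6)·!2 = 28·1 = 28
  i=7: C(8,7)·!1 = 8·0 = 0
  i=8: C(8,8)·!0 = 1·1 = 1
Total = 771.

771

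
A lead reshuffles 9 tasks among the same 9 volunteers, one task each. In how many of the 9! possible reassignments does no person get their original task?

133496

By inclusion-exclusion, !9 = Σ (-1)^k · 9!/k! for k=0..9
= 9! - 9!/1! + 9!/2! - 9!/3! + 9!/4! - 9!/5! + 9!/6! - 9!/7! + 9!/8! - 9!/9!
= 362880 - 362880 + 181440 - 60480 + 15120 - 3024 + 504 - 72 + 9 - 1
= 133496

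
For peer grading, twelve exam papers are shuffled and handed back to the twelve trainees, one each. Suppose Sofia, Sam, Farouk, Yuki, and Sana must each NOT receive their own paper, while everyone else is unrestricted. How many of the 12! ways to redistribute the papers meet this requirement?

312273360

Inclusion-exclusion on the 5 forbidden self-matches:
Σ_{j=0}^{5} (-1)^j C(5,j)(12-j)!
= C(5,0)·12! - C(5,1)·11! + C(5,2)·10! - C(5,3)·9! + C(5,4)·8! - C(5,5)·7!
= 479001600 - 199584000 + 36288000 - 3628800 + 201600 - 5040
= 312273360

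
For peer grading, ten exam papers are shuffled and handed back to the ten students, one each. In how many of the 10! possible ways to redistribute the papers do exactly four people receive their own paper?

Pick the 4 fixed positions: C(10,4) = 210 ways.
The remaining 6 must be deranged: !6 = 265.
Total: 210 × 265 = 55650.

55650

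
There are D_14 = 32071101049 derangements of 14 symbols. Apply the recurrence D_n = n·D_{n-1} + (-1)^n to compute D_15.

481066515734

D_15 = 15·32071101049 - 1 = 481066515734.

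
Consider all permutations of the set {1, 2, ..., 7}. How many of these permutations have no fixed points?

!7 is the nearest integer to 7!/e.
7! = 5040, and 5040/e ≈ 1854.11, so !7 = 1854.

1854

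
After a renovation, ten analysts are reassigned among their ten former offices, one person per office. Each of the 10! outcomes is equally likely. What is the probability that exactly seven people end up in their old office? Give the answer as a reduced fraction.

Favorable outcomes: C(10,7)·!3 = 120·2 = 240.
Total outcomes: 10! = 3628800.
Probability = 240/3628800 = 1/15120.

1/15120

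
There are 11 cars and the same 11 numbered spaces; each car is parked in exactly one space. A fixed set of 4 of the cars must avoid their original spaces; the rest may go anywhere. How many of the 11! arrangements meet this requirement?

Inclusion-exclusion on the 4 forbidden self-matches:
Σ_{j=0}^{4} (-1)^j C(4,j)(11-j)!
= C(4,0)·11! - C(4,1)·10! + C(4,2)·9! - C(4,3)·8! + C(4,4)·7!
= 39916800 - 14515200 + 2177280 - 161280 + 5040
= 27422640

27422640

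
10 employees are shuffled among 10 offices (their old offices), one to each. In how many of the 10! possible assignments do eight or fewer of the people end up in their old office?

3628799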